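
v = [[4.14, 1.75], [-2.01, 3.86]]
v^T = [[4.14,-2.01], [1.75,3.86]]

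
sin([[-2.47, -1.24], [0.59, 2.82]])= [[-0.76, -0.29], [0.14, 0.48]]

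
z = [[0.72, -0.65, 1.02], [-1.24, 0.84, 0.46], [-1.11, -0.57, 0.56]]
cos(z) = [[1.03,0.71,-0.51],[1.11,0.59,0.21],[0.4,0.09,1.56]]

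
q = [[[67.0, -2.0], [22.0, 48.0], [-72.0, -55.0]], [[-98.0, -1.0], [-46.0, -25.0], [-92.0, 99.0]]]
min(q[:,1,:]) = -46.0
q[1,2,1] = 99.0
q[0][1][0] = 22.0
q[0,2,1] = -55.0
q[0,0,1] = -2.0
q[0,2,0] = -72.0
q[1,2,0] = -92.0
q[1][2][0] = -92.0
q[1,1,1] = -25.0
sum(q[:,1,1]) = 23.0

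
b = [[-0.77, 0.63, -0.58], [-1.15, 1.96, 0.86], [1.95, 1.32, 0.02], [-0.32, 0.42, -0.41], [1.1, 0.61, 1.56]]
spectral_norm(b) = 2.90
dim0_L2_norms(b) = [2.65, 2.56, 1.92]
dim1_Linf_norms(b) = [0.77, 1.96, 1.95, 0.42, 1.56]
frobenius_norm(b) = 4.15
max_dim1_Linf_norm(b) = 1.96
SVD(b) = [[-0.12, 0.36, -0.40],  [0.32, 0.88, 0.11],  [0.71, -0.25, -0.63],  [-0.04, 0.18, -0.31],  [0.62, -0.10, 0.57]] @ diag([2.901925410508042, 2.5490660745450313, 1.522790550092601]) @ [[0.62, 0.64, 0.46], [-0.76, 0.64, 0.12], [-0.22, -0.42, 0.88]]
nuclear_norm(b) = 6.97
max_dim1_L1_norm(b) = 3.97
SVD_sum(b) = [[-0.21, -0.22, -0.16],[0.58, 0.60, 0.43],[1.26, 1.31, 0.95],[-0.07, -0.08, -0.05],[1.1, 1.14, 0.82]] + [[-0.69, 0.59, 0.11], [-1.69, 1.43, 0.27], [0.48, -0.4, -0.08], [-0.35, 0.3, 0.06], [0.19, -0.16, -0.03]] + [[0.13, 0.26, -0.54],  [-0.04, -0.07, 0.15],  [0.21, 0.41, -0.85],  [0.10, 0.2, -0.41],  [-0.19, -0.37, 0.77]]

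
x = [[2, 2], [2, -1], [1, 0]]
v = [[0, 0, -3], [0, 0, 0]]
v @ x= [[-3, 0], [0, 0]]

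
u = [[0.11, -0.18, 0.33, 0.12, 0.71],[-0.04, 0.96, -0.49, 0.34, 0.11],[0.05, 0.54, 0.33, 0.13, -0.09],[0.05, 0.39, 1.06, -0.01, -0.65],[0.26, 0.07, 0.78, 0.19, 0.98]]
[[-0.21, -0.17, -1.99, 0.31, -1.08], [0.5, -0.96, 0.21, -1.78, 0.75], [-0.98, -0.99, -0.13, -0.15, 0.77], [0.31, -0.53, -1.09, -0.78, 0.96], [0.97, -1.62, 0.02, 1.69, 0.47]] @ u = [[-0.38, -1.15, -1.16, -0.55, -1.25], [0.21, -1.54, -0.60, -0.08, 2.12], [0.12, -0.85, 0.56, -0.32, 0.06], [0.21, -1.39, -0.08, -0.09, 1.71], [0.38, -1.03, 3.28, -0.36, -0.13]]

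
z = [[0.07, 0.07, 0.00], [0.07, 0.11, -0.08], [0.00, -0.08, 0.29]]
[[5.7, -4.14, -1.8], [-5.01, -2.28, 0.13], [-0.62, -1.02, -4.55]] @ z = [[0.11, 0.09, -0.19], [-0.51, -0.61, 0.22], [-0.11, 0.21, -1.24]]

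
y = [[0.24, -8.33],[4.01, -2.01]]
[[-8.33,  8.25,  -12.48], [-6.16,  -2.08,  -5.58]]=y @ [[-1.05,-1.03,-0.65],  [0.97,-1.02,1.48]]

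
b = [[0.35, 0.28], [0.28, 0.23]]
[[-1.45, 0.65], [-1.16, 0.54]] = b @ [[-4.31,  -0.05], [0.21,  2.40]]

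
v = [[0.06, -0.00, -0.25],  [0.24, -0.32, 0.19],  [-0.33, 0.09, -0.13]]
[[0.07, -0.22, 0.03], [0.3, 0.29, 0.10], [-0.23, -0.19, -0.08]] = v @ [[0.60, 0.16, 0.21],  [-0.57, -0.26, -0.20],  [-0.12, 0.90, -0.07]]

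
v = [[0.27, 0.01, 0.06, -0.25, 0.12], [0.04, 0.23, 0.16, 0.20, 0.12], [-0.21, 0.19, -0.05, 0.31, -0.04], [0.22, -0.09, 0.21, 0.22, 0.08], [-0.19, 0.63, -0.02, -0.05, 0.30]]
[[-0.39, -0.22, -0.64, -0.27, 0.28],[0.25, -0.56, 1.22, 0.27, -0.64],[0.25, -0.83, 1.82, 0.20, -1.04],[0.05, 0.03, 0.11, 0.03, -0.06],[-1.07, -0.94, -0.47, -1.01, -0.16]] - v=[[-0.66, -0.23, -0.7, -0.02, 0.16], [0.21, -0.79, 1.06, 0.07, -0.76], [0.46, -1.02, 1.87, -0.11, -1.00], [-0.17, 0.12, -0.10, -0.19, -0.14], [-0.88, -1.57, -0.45, -0.96, -0.46]]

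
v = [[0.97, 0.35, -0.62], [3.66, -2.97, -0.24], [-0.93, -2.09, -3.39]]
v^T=[[0.97, 3.66, -0.93], [0.35, -2.97, -2.09], [-0.62, -0.24, -3.39]]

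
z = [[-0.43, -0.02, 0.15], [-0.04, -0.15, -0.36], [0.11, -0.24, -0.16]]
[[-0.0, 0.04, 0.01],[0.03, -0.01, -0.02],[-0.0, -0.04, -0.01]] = z @ [[-0.04,-0.10,-0.02], [0.07,0.16,0.02], [-0.12,-0.03,0.04]]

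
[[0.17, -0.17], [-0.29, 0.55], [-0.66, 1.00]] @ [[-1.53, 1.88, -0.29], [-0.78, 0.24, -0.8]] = [[-0.13, 0.28, 0.09], [0.01, -0.41, -0.36], [0.23, -1.00, -0.61]]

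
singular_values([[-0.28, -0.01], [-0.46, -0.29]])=[0.6, 0.13]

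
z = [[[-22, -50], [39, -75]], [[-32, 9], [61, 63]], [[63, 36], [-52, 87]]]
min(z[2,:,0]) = -52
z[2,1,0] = -52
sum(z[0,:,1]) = -125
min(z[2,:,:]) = -52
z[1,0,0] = -32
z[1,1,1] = 63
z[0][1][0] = 39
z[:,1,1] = [-75, 63, 87]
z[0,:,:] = [[-22, -50], [39, -75]]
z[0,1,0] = 39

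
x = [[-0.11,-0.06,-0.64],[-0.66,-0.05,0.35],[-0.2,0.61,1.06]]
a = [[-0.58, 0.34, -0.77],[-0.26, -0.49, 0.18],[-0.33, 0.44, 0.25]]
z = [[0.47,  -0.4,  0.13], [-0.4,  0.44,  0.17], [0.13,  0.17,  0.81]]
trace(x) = 0.90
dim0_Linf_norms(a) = [0.58, 0.49, 0.77]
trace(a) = -0.82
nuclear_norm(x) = 2.35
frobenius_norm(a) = 1.32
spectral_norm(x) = 1.43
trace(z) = 1.72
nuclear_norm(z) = 1.72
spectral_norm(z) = 0.88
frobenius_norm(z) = 1.22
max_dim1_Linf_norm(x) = 1.06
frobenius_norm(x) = 1.59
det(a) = 0.33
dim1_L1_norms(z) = [1.0, 1.01, 1.11]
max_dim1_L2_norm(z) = 0.84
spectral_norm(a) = 1.05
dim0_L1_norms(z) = [1.0, 1.01, 1.11]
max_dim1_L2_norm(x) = 1.24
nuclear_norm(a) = 2.18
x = z + a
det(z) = -0.00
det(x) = 0.26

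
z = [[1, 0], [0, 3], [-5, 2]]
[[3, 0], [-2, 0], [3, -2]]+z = [[4, 0], [-2, 3], [-2, 0]]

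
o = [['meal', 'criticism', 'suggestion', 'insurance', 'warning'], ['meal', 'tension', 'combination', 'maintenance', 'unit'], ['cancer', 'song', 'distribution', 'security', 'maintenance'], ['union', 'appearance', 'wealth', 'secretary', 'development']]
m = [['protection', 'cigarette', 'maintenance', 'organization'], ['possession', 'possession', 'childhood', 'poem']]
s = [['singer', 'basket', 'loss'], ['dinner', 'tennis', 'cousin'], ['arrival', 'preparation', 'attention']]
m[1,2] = 'childhood'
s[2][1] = 'preparation'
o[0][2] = 'suggestion'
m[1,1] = 'possession'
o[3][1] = 'appearance'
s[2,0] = 'arrival'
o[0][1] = 'criticism'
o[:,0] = ['meal', 'meal', 'cancer', 'union']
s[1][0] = 'dinner'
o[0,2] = 'suggestion'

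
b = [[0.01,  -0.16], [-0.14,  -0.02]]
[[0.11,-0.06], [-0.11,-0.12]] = b @ [[0.90,0.77],  [-0.65,0.44]]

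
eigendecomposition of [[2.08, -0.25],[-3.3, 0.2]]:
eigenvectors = [[0.56,0.11], [-0.83,0.99]]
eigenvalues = [2.45, -0.17]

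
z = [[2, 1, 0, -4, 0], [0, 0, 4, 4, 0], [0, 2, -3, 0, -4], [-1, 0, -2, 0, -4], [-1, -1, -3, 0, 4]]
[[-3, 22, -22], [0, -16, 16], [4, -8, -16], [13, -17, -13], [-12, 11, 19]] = z @ [[-5, 1, -3], [-1, 4, 0], [2, 0, 0], [-2, -4, 4], [-3, 4, 4]]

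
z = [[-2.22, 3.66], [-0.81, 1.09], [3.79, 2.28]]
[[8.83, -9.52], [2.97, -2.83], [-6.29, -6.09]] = z@ [[-2.28,-0.03], [1.03,-2.62]]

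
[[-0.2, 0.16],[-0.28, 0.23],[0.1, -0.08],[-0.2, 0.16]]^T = [[-0.2, -0.28, 0.10, -0.2], [0.16, 0.23, -0.08, 0.16]]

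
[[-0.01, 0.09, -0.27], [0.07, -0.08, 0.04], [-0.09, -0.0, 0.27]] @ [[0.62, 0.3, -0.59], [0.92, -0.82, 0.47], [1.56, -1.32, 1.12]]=[[-0.34, 0.28, -0.25], [0.03, 0.03, -0.03], [0.37, -0.38, 0.36]]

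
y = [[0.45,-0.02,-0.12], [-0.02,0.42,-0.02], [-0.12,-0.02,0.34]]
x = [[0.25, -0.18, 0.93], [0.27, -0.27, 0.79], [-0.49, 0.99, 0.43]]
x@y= [[0.00, -0.10, 0.29], [0.03, -0.13, 0.24], [-0.29, 0.42, 0.19]]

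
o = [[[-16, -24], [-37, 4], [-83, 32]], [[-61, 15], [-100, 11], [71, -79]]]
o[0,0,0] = -16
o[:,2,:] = [[-83, 32], [71, -79]]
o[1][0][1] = 15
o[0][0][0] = -16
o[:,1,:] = [[-37, 4], [-100, 11]]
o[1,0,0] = -61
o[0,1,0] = -37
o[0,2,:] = [-83, 32]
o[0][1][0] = -37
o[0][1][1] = 4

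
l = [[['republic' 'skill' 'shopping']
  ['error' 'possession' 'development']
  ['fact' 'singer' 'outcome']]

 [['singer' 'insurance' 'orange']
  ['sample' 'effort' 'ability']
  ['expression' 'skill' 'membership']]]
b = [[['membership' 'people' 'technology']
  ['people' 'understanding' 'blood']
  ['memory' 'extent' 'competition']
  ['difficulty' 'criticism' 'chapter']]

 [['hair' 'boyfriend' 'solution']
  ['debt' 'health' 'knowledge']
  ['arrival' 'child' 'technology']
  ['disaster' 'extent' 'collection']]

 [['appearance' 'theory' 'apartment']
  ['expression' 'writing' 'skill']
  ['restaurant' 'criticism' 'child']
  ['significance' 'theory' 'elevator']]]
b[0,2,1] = 'extent'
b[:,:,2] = [['technology', 'blood', 'competition', 'chapter'], ['solution', 'knowledge', 'technology', 'collection'], ['apartment', 'skill', 'child', 'elevator']]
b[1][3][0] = 'disaster'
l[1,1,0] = 'sample'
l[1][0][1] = 'insurance'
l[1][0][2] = 'orange'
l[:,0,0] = ['republic', 'singer']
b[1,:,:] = [['hair', 'boyfriend', 'solution'], ['debt', 'health', 'knowledge'], ['arrival', 'child', 'technology'], ['disaster', 'extent', 'collection']]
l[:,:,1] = [['skill', 'possession', 'singer'], ['insurance', 'effort', 'skill']]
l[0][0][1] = 'skill'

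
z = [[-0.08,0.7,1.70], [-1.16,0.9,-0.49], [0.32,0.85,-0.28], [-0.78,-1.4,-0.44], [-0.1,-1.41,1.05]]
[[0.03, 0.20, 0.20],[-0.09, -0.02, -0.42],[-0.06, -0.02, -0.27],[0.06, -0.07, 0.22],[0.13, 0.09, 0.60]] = z @ [[0.01, -0.01, 0.06],  [-0.06, 0.02, -0.26],  [0.04, 0.11, 0.23]]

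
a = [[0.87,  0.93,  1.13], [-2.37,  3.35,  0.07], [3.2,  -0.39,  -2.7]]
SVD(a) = [[0.05, 0.07, 1.00], [0.69, 0.72, -0.09], [-0.72, 0.69, -0.01]] @ diag([5.139797003466164, 2.8638186217552555, 1.6751506394494973]) @ [[-0.76,0.51,0.4], [0.20,0.77,-0.61], [0.62,0.38,0.69]]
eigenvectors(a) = [[(-0.23+0j), (-0.31+0.37j), -0.31-0.37j], [-0.09+0.00j, (-0.84+0j), (-0.84-0j)], [(0.97+0j), (-0.08+0.24j), (-0.08-0.24j)]]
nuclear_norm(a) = 9.68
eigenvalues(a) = [(-3.44+0j), (2.48+1.02j), (2.48-1.02j)]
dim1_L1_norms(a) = [2.93, 5.79, 6.29]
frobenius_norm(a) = 6.12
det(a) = -24.66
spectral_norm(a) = 5.14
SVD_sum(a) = [[-0.2, 0.14, 0.11], [-2.69, 1.83, 1.42], [2.81, -1.91, -1.48]] + [[0.04, 0.16, -0.12], [0.41, 1.58, -1.25], [0.40, 1.52, -1.20]] + [[1.03, 0.63, 1.15],[-0.09, -0.06, -0.10],[-0.01, -0.01, -0.01]]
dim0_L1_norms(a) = [6.44, 4.67, 3.9]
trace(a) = 1.52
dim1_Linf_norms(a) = [1.13, 3.35, 3.2]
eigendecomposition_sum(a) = [[-0.48-0.00j, (0.11+0j), 0.73-0.00j], [-0.19-0.00j, 0.04+0.00j, 0.28-0.00j], [1.98+0.00j, (-0.44-0j), -3.00+0.00j]] + [[(0.67+1.39j), (0.41-0.89j), (0.2+0.25j)], [-1.09+2.47j, 1.65-0.46j, -0.11+0.55j], [0.61+0.55j, 0.03-0.52j, (0.15+0.08j)]] + [[0.67-1.39j,  (0.41+0.89j),  (0.2-0.25j)], [-1.09-2.47j,  (1.65+0.46j),  -0.11-0.55j], [0.61-0.55j,  (0.03+0.52j),  (0.15-0.08j)]]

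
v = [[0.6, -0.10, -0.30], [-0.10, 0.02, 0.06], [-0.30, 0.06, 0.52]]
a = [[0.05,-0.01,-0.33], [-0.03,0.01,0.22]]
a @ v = [[0.13,-0.02,-0.19],[-0.08,0.02,0.12]]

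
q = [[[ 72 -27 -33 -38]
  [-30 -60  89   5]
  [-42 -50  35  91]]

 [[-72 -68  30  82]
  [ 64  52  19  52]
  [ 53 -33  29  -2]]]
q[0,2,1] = -50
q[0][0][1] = -27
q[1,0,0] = -72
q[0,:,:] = [[72, -27, -33, -38], [-30, -60, 89, 5], [-42, -50, 35, 91]]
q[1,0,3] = 82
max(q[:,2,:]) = 91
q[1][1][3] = 52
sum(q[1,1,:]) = 187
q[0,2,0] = -42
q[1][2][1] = -33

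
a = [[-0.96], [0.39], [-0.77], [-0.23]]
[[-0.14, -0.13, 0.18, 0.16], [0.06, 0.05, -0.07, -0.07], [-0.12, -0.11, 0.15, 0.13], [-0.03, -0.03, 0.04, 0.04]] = a @ [[0.15, 0.14, -0.19, -0.17]]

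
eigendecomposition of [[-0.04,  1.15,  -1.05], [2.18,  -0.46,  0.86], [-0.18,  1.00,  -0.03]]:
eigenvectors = [[0.53+0.00j, (-0.2-0.17j), (-0.2+0.17j)], [(-0.76+0j), (-0.7+0j), (-0.7-0j)], [(0.36+0j), (-0.63+0.21j), (-0.63-0.21j)]]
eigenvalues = [(-2.4+0j), (0.93+0.28j), (0.93-0.28j)]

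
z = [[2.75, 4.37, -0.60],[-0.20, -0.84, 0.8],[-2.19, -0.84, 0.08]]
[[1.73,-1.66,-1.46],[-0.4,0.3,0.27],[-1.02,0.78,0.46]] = z @ [[0.42,-0.28,-0.11], [0.09,-0.19,-0.26], [-0.3,0.1,0.04]]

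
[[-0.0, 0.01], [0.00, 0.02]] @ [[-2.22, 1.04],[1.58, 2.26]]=[[0.02, 0.02], [0.03, 0.05]]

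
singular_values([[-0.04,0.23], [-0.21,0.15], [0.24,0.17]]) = [0.32, 0.32]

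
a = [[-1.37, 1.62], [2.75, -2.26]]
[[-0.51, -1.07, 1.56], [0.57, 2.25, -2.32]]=a@[[-0.18, 0.90, -0.16], [-0.47, 0.1, 0.83]]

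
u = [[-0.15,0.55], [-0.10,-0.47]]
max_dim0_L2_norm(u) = 0.72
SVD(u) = [[-0.77, 0.64], [0.64, 0.77]] @ diag([0.7252268172514679, 0.17304930956032705]) @ [[0.07, -1.0], [-1.00, -0.07]]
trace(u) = -0.62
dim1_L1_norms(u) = [0.7, 0.57]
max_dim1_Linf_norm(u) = 0.55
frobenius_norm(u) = 0.75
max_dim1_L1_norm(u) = 0.7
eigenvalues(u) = [(-0.31+0.17j), (-0.31-0.17j)]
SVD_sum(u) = [[-0.04, 0.56],[0.03, -0.46]] + [[-0.11, -0.01], [-0.13, -0.01]]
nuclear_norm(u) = 0.90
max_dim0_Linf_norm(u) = 0.55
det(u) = 0.13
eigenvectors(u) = [[(0.92+0j), 0.92-0.00j], [(-0.27+0.29j), (-0.27-0.29j)]]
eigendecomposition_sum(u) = [[(-0.07+0.23j), 0.28+0.50j], [(-0.05-0.09j), (-0.24-0.06j)]] + [[(-0.08-0.23j),0.28-0.50j], [(-0.05+0.09j),-0.24+0.06j]]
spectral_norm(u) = 0.73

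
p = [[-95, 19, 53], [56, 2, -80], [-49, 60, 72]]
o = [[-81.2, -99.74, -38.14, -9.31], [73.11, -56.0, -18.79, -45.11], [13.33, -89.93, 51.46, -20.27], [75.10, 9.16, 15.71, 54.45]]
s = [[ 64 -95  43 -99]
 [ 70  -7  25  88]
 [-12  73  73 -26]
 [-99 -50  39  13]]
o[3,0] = 75.1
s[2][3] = -26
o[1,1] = -56.0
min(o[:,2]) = -38.14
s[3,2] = 39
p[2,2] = 72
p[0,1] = 19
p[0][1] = 19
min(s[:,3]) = -99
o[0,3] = -9.31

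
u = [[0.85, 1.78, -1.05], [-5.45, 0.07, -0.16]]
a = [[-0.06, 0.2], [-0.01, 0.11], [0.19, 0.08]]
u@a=[[-0.27, 0.28], [0.30, -1.1]]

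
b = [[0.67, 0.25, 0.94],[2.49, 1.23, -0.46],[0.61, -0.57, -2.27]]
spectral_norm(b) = 3.01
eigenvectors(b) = [[-0.14, -0.27, -0.28], [-0.98, 0.93, 0.29], [0.12, -0.24, 0.91]]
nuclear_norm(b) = 5.83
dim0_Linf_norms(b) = [2.49, 1.23, 2.27]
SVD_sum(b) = [[0.15, 0.05, -0.09], [2.21, 0.72, -1.25], [1.20, 0.39, -0.68]] + [[0.37, 0.48, 0.94], [0.33, 0.42, 0.82], [-0.65, -0.84, -1.63]] + [[0.14, -0.28, 0.09], [-0.04, 0.09, -0.03], [0.06, -0.12, 0.04]]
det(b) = -2.74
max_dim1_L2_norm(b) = 2.82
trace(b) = -0.37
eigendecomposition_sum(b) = [[0.50, 0.17, 0.10],[3.62, 1.22, 0.73],[-0.45, -0.15, -0.09]] + [[0.39, -0.04, 0.13], [-1.36, 0.13, -0.46], [0.35, -0.03, 0.12]] + [[-0.22, 0.12, 0.71],[0.23, -0.12, -0.73],[0.71, -0.38, -2.30]]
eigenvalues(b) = [1.63, 0.64, -2.64]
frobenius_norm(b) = 3.89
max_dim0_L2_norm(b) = 2.65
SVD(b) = [[-0.06, 0.46, 0.89], [-0.88, 0.4, -0.27], [-0.48, -0.79, 0.38]] @ diag([3.00701489628851, 2.4471249445088725, 0.3727477960517688]) @ [[-0.84, -0.27, 0.47], [0.33, 0.43, 0.84], [0.43, -0.86, 0.27]]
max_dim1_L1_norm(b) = 4.18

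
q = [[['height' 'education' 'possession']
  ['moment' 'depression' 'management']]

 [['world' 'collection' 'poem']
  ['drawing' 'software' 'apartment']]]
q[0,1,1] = 'depression'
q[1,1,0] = 'drawing'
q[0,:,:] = [['height', 'education', 'possession'], ['moment', 'depression', 'management']]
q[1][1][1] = 'software'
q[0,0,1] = 'education'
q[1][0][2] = 'poem'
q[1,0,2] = 'poem'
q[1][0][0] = 'world'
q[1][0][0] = 'world'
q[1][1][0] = 'drawing'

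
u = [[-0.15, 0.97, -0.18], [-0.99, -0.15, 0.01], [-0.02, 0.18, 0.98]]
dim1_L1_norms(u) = [1.3, 1.15, 1.18]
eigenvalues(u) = [(-0.16+0.99j), (-0.16-0.99j), (1+0j)]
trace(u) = 0.68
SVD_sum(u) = [[-0.18,0.02,0.04], [-0.92,0.08,0.22], [-0.25,0.02,0.06]] + [[0.09,0.94,0.02], [-0.02,-0.24,-0.01], [0.02,0.2,0.01]] + [[-0.06,0.01,-0.25], [-0.05,0.01,-0.20], [0.21,-0.04,0.92]]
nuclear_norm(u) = 3.00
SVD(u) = [[-0.18, -0.95, 0.25], [-0.95, 0.24, 0.21], [-0.26, -0.20, -0.94]] @ diag([1.0018179837125194, 0.9978740682650497, 0.9961466113953009]) @ [[0.97, -0.08, -0.23], [-0.09, -1.00, -0.02], [-0.23, 0.04, -0.97]]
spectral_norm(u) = 1.00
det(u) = 1.00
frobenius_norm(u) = 1.73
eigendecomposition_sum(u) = [[-0.08+0.49j, (0.49+0.08j), (-0.05+0.04j)],[-0.49-0.08j, (-0.08+0.49j), -0.04-0.05j],[0.03+0.05j, 0.05-0.03j, -0.00+0.01j]] + [[-0.08-0.49j, (0.49-0.08j), (-0.05-0.04j)],[-0.49+0.08j, (-0.08-0.49j), (-0.04+0.05j)],[(0.03-0.05j), 0.05+0.03j, (-0-0.01j)]] + [[0.01-0.00j, -0.01+0.00j, (-0.08-0j)], [(-0.01+0j), (0.01-0j), 0.08+0.00j], [-0.09+0.00j, 0.08-0.00j, 0.98+0.00j]]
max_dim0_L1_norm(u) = 1.3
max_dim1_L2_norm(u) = 1.0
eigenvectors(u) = [[(-0.01+0.7j), -0.01-0.70j, -0.09+0.00j], [(-0.71+0j), (-0.71-0j), (0.08+0j)], [(0.06+0.06j), (0.06-0.06j), (0.99+0j)]]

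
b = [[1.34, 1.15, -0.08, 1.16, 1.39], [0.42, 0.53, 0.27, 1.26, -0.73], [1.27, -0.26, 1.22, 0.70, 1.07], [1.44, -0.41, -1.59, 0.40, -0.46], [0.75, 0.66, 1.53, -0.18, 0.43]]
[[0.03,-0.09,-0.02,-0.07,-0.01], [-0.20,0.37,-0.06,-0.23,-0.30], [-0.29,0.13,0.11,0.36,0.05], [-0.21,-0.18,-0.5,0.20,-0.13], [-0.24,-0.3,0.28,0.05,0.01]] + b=[[1.37, 1.06, -0.10, 1.09, 1.38],[0.22, 0.9, 0.21, 1.03, -1.03],[0.98, -0.13, 1.33, 1.06, 1.12],[1.23, -0.59, -2.09, 0.60, -0.59],[0.51, 0.36, 1.81, -0.13, 0.44]]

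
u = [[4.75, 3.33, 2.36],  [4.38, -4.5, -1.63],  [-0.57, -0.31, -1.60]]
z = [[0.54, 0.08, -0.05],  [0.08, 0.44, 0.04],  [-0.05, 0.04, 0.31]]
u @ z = [[2.71,  1.94,  0.63], [2.09,  -1.69,  -0.9], [-0.25,  -0.25,  -0.48]]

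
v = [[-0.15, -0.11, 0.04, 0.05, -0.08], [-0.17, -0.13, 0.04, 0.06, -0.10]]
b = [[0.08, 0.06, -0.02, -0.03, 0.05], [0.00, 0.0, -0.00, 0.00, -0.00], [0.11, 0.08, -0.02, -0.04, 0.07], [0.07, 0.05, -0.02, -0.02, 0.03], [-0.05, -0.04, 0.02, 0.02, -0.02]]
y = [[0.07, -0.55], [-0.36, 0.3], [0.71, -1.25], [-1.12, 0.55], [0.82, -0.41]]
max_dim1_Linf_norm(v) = 0.17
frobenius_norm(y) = 2.23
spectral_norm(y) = 2.12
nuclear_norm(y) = 2.83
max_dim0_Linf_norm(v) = 0.17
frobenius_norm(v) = 0.33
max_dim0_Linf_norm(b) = 0.11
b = y @ v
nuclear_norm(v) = 0.33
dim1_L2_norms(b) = [0.12, 0.0, 0.16, 0.1, 0.07]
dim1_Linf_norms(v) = [0.15, 0.17]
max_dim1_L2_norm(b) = 0.16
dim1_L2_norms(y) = [0.55, 0.47, 1.44, 1.25, 0.92]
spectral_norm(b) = 0.23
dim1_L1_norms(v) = [0.43, 0.5]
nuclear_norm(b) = 0.26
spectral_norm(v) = 0.33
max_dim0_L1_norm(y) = 3.08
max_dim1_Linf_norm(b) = 0.11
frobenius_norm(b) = 0.23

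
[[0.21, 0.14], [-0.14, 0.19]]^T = [[0.21,  -0.14], [0.14,  0.19]]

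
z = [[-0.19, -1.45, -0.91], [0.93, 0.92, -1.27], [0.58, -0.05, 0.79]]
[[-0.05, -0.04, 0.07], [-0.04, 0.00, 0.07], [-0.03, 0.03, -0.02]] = z @ [[-0.07, 0.02, 0.03], [0.04, 0.01, -0.02], [0.01, 0.02, -0.05]]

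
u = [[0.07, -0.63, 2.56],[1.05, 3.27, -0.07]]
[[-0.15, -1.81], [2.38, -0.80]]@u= [[-1.91, -5.82, -0.26], [-0.67, -4.12, 6.15]]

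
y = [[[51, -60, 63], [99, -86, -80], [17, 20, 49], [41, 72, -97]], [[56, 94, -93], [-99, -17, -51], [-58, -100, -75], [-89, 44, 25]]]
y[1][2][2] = -75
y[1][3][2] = 25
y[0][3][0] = 41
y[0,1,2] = -80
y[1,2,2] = -75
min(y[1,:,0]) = -99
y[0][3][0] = 41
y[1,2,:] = [-58, -100, -75]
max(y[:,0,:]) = 94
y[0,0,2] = 63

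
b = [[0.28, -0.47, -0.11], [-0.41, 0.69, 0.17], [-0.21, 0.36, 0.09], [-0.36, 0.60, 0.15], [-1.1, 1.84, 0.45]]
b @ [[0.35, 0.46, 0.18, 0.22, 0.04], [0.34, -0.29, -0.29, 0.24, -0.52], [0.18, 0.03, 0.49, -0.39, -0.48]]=[[-0.08, 0.26, 0.13, -0.01, 0.31], [0.12, -0.38, -0.19, 0.01, -0.46], [0.07, -0.2, -0.1, 0.01, -0.24], [0.10, -0.34, -0.17, 0.01, -0.40], [0.32, -1.03, -0.51, 0.02, -1.22]]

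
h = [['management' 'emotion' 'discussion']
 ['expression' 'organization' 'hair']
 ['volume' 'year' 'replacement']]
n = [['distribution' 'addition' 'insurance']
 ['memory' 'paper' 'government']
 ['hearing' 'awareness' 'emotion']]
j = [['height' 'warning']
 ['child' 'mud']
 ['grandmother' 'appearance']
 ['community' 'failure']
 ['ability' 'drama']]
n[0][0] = 'distribution'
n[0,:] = ['distribution', 'addition', 'insurance']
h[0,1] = 'emotion'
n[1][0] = 'memory'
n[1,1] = 'paper'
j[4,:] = ['ability', 'drama']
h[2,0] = 'volume'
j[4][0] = 'ability'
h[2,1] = 'year'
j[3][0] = 'community'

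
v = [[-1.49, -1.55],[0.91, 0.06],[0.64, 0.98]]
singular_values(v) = [2.53, 0.65]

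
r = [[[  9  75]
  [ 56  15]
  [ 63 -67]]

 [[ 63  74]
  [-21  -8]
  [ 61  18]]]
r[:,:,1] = [[75, 15, -67], [74, -8, 18]]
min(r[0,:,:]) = -67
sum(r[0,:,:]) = 151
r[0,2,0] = 63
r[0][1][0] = 56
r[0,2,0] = 63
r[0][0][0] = 9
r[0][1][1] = 15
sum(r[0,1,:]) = 71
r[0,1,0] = 56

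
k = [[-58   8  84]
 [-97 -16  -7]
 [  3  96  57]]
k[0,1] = 8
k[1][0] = -97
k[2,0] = 3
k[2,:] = [3, 96, 57]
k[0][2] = 84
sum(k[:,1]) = 88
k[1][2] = -7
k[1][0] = -97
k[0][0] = -58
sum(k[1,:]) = -120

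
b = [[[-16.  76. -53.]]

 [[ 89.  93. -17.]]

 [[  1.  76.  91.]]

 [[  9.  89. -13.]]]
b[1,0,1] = 93.0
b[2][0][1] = 76.0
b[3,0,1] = 89.0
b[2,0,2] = 91.0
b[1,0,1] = 93.0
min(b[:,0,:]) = -53.0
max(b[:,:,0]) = 89.0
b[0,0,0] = -16.0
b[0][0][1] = 76.0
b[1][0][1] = 93.0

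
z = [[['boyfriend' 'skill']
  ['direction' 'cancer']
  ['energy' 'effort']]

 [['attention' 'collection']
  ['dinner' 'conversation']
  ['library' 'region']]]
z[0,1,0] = 'direction'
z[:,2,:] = [['energy', 'effort'], ['library', 'region']]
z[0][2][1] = 'effort'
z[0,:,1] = ['skill', 'cancer', 'effort']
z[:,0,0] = ['boyfriend', 'attention']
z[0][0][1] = 'skill'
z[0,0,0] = 'boyfriend'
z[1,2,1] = 'region'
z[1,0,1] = 'collection'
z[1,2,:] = ['library', 'region']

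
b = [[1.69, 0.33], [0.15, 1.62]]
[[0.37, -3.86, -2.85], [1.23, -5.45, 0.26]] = b @ [[0.07,  -1.66,  -1.75],  [0.75,  -3.21,  0.32]]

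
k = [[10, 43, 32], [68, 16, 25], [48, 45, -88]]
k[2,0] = 48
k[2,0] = 48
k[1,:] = [68, 16, 25]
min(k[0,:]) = 10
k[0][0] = 10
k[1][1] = 16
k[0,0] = 10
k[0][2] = 32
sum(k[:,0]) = 126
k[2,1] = 45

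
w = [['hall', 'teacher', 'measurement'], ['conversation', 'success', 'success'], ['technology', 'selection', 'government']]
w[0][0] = 'hall'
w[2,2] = 'government'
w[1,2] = 'success'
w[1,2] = 'success'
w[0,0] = 'hall'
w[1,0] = 'conversation'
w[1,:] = ['conversation', 'success', 'success']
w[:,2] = ['measurement', 'success', 'government']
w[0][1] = 'teacher'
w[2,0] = 'technology'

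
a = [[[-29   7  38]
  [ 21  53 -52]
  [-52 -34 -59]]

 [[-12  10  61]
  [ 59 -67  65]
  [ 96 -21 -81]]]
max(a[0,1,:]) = 53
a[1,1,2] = 65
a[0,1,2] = -52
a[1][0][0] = -12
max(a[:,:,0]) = 96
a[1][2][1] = -21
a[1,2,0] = 96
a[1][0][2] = 61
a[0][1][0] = 21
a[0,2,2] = -59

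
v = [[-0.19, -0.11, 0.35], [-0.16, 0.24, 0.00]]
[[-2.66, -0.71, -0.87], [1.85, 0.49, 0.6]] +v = [[-2.85, -0.82, -0.52], [1.69, 0.73, 0.6]]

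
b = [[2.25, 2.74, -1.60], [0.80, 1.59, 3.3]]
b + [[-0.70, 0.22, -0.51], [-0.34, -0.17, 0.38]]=[[1.55, 2.96, -2.11], [0.46, 1.42, 3.68]]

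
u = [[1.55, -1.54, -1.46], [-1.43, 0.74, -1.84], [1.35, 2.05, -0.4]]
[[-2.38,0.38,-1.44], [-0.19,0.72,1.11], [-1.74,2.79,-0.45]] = u @[[-0.91, 0.61, -0.68], [-0.10, 0.86, 0.23], [0.77, -0.52, 0.02]]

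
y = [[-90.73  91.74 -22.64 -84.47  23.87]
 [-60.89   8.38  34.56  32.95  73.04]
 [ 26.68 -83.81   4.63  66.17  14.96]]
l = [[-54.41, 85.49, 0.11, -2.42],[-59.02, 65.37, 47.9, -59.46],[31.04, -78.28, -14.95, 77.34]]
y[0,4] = 23.87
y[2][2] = 4.63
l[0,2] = 0.11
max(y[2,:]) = 66.17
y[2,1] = -83.81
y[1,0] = -60.89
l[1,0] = -59.02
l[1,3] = -59.46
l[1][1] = 65.37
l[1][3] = -59.46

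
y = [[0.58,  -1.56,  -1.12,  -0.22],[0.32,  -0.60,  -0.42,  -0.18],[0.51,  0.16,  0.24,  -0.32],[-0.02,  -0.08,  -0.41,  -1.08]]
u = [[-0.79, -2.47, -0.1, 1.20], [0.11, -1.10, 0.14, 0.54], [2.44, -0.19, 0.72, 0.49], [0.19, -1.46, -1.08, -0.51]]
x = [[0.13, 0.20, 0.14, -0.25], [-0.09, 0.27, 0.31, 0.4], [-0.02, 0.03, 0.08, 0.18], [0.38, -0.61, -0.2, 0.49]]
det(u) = 0.92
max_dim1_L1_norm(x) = 1.68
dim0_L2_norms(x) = [0.41, 0.7, 0.4, 0.7]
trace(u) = -1.68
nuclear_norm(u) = 7.49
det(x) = 0.00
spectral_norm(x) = 0.93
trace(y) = -0.86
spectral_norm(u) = 3.32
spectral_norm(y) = 2.23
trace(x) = 0.97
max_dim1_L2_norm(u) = 2.86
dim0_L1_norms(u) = [3.53, 5.22, 2.04, 2.74]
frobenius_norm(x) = 1.15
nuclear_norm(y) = 3.93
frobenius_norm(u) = 4.48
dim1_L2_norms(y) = [2.02, 0.82, 0.67, 1.16]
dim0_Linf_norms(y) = [0.58, 1.56, 1.12, 1.08]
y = u @ x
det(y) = 0.00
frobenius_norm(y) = 2.56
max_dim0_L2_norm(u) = 3.08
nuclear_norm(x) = 1.81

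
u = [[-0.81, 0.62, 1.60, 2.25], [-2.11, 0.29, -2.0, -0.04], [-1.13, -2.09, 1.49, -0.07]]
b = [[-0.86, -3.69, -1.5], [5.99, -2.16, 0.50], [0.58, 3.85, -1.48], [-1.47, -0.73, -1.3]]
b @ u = [[10.18, 1.53, 3.77, -1.68],[-0.86, 2.04, 14.65, 13.53],[-6.92, 4.57, -8.98, 1.25],[4.2, 1.59, -2.83, -3.19]]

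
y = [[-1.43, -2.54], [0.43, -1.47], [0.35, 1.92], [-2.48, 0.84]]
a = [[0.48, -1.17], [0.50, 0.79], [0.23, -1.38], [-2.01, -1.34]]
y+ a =[[-0.95,-3.71], [0.93,-0.68], [0.58,0.54], [-4.49,-0.5]]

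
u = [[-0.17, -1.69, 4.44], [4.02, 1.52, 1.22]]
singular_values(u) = [4.88, 4.33]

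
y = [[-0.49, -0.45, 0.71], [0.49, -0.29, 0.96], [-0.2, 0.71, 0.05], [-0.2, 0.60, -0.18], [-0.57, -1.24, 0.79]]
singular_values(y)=[2.04, 0.92, 0.8]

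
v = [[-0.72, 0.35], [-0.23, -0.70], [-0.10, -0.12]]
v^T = [[-0.72, -0.23, -0.10], [0.35, -0.70, -0.12]]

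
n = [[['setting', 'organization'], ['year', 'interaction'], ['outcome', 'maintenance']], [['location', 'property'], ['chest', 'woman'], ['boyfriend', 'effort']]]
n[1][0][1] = 'property'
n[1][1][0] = 'chest'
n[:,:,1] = [['organization', 'interaction', 'maintenance'], ['property', 'woman', 'effort']]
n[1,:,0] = ['location', 'chest', 'boyfriend']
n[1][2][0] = 'boyfriend'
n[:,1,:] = [['year', 'interaction'], ['chest', 'woman']]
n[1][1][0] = 'chest'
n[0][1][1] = 'interaction'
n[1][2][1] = 'effort'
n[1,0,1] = 'property'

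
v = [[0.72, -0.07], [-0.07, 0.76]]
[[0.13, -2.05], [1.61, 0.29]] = v@[[0.39, -2.84],[2.16, 0.12]]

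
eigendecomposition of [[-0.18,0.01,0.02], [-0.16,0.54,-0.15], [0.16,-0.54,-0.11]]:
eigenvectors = [[-0.0,  0.82,  -0.36], [0.81,  0.29,  0.1], [-0.58,  0.5,  0.93]]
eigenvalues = [0.65, -0.16, -0.23]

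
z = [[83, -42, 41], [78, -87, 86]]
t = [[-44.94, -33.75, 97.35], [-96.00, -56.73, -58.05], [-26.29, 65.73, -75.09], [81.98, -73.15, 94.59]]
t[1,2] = -58.05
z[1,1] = -87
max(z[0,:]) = 83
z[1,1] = -87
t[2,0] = -26.29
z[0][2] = 41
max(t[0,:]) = 97.35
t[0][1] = -33.75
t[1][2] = -58.05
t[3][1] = -73.15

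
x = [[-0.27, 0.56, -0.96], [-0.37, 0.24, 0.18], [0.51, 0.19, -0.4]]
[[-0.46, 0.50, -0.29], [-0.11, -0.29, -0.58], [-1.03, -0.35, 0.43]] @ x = [[-0.21, -0.19, 0.65], [-0.16, -0.24, 0.29], [0.63, -0.58, 0.75]]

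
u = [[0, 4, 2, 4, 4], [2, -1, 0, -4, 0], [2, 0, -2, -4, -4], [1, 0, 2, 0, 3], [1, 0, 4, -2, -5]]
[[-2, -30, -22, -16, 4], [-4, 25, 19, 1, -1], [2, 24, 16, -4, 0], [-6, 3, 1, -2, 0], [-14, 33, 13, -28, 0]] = u@[[0, 3, -1, 0, 0], [0, -3, -1, -5, 1], [-3, 3, 1, -4, 0], [1, -4, -5, 1, 0], [0, -2, 0, 2, 0]]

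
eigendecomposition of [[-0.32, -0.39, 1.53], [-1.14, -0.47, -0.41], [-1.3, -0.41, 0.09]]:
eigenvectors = [[-0.32-0.49j,(-0.32+0.49j),0.23+0.00j], [(0.59+0j),0.59-0.00j,(-0.94+0j)], [(0.49-0.27j),(0.49+0.27j),-0.24+0.00j]]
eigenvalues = [(-0.2+1.14j), (-0.2-1.14j), (-0.3+0j)]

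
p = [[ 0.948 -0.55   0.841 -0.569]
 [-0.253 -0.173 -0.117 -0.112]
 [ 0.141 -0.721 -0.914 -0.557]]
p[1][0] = -0.253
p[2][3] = -0.557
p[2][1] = -0.721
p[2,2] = -0.914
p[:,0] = [0.948, -0.253, 0.141]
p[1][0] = -0.253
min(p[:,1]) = -0.721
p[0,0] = 0.948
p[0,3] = -0.569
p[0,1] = -0.55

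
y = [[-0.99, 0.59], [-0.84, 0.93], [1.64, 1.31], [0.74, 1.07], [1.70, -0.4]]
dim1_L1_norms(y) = [1.58, 1.77, 2.95, 1.81, 2.1]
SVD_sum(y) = [[-0.81, -0.19], [-0.59, -0.14], [1.85, 0.44], [0.94, 0.22], [1.52, 0.36]] + [[-0.18, 0.78],[-0.25, 1.07],[-0.21, 0.87],[-0.20, 0.85],[0.18, -0.76]]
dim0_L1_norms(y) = [5.91, 4.3]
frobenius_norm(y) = 3.47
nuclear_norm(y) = 4.84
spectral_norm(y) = 2.83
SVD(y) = [[-0.29, -0.40], [-0.21, -0.55], [0.67, -0.45], [0.34, -0.43], [0.55, 0.39]] @ diag([2.8327008648409095, 2.005668419836531]) @ [[0.97, 0.23], [0.23, -0.97]]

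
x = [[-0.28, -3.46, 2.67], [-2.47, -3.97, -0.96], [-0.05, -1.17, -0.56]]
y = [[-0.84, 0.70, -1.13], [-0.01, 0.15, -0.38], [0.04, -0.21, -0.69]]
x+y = [[-1.12, -2.76, 1.54], [-2.48, -3.82, -1.34], [-0.01, -1.38, -1.25]]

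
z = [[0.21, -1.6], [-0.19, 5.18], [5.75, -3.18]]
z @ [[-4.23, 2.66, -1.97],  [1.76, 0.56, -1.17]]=[[-3.7, -0.34, 1.46], [9.92, 2.4, -5.69], [-29.92, 13.51, -7.61]]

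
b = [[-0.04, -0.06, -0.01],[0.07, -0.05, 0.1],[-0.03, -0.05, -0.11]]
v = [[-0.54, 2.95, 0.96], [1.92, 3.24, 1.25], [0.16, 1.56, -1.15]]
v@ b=[[0.2, -0.16, 0.19], [0.11, -0.34, 0.17], [0.14, -0.03, 0.28]]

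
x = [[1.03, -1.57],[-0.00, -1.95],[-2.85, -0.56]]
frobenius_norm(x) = 3.97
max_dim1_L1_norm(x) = 3.41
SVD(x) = [[-0.34, -0.61], [-0.01, -0.76], [0.94, -0.23]] @ diag([3.030440737822415, 2.565312638753089]) @ [[-1.0, 0.01], [0.01, 1.00]]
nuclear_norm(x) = 5.60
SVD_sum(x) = [[1.04,-0.01], [0.02,-0.00], [-2.85,0.02]] + [[-0.01,-1.56], [-0.02,-1.95], [-0.00,-0.58]]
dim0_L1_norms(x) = [3.88, 4.08]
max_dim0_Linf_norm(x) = 2.85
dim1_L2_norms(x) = [1.88, 1.95, 2.9]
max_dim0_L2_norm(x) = 3.03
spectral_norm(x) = 3.03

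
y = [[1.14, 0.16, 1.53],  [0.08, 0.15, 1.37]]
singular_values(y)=[2.27, 0.64]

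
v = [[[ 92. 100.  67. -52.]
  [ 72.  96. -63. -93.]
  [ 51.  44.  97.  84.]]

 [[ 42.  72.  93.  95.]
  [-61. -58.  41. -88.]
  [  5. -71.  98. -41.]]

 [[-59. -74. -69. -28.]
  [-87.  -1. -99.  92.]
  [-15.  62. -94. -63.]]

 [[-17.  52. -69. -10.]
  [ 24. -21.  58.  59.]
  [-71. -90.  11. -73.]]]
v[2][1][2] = -99.0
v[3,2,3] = -73.0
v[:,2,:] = [[51.0, 44.0, 97.0, 84.0], [5.0, -71.0, 98.0, -41.0], [-15.0, 62.0, -94.0, -63.0], [-71.0, -90.0, 11.0, -73.0]]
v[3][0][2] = -69.0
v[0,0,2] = 67.0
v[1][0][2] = 93.0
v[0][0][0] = 92.0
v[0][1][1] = 96.0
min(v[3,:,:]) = -90.0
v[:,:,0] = [[92.0, 72.0, 51.0], [42.0, -61.0, 5.0], [-59.0, -87.0, -15.0], [-17.0, 24.0, -71.0]]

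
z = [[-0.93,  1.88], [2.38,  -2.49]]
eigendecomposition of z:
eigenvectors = [[0.79, -0.53], [0.62, 0.85]]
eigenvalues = [0.54, -3.96]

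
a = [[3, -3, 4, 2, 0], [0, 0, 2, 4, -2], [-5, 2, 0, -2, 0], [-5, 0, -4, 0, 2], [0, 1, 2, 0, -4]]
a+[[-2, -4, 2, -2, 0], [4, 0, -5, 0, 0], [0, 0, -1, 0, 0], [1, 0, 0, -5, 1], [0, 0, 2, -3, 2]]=[[1, -7, 6, 0, 0], [4, 0, -3, 4, -2], [-5, 2, -1, -2, 0], [-4, 0, -4, -5, 3], [0, 1, 4, -3, -2]]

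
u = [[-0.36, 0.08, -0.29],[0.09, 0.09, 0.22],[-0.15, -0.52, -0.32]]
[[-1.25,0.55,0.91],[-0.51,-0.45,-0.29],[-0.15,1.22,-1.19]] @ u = [[0.36, -0.52, 0.19], [0.19, 0.07, 0.14], [0.34, 0.72, 0.69]]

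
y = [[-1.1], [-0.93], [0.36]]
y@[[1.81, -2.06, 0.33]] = [[-1.99,2.27,-0.36], [-1.68,1.92,-0.31], [0.65,-0.74,0.12]]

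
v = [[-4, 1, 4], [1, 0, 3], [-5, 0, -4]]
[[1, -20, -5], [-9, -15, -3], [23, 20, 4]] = v@[[-3, 0, 0], [-3, 0, -1], [-2, -5, -1]]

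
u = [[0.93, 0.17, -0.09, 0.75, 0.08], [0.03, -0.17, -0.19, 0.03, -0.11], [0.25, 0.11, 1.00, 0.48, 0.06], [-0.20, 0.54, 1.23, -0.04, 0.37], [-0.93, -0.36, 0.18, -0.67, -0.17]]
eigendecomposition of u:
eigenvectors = [[0.45, -0.65, 0.49, 0.47, -0.58], [-0.04, -0.1, 0.22, 0.21, -0.02], [0.7, -0.10, 0.19, 0.15, -0.2], [0.42, 0.42, -0.78, -0.52, 0.68], [-0.35, 0.62, -0.24, -0.66, 0.40]]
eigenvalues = [1.41, 0.38, -0.26, 0.04, -0.03]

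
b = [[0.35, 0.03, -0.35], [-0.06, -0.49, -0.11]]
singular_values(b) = [0.51, 0.5]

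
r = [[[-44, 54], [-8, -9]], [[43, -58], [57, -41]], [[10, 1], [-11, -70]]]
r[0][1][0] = -8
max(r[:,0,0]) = 43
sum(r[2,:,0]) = -1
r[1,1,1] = -41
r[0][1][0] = -8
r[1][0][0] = 43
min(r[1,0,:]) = -58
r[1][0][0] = 43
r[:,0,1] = [54, -58, 1]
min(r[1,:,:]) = -58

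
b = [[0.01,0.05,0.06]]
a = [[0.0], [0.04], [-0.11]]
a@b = [[0.0,0.00,0.00], [0.0,0.0,0.0], [-0.0,-0.01,-0.01]]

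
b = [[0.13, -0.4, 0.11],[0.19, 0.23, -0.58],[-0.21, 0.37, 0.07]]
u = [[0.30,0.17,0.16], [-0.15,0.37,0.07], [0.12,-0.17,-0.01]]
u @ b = [[0.04, -0.02, -0.05], [0.04, 0.17, -0.23], [-0.01, -0.09, 0.11]]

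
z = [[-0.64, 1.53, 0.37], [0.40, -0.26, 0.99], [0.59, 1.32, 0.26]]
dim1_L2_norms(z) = [1.7, 1.1, 1.47]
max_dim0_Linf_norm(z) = 1.53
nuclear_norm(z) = 4.01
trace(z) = -0.64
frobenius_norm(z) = 2.50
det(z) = 1.87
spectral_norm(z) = 2.07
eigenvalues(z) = [1.55, -1.07, -1.13]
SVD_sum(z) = [[-0.11, 1.58, 0.32], [0.01, -0.08, -0.02], [-0.09, 1.27, 0.26]] + [[-0.18,  0.03,  -0.22], [0.66,  -0.11,  0.8], [0.27,  -0.05,  0.33]] + [[-0.34, -0.08, 0.27], [-0.26, -0.06, 0.21], [0.41, 0.09, -0.32]]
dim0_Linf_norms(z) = [0.64, 1.53, 0.99]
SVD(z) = [[0.78, -0.25, -0.58], [-0.04, 0.90, -0.44], [0.63, 0.37, 0.69]] @ diag([2.074647970741984, 1.161594226938192, 0.7744253672498299]) @ [[-0.07, 0.98, 0.20],[0.63, -0.11, 0.77],[0.77, 0.18, -0.61]]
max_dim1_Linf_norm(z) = 1.53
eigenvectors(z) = [[-0.47, -0.95, 0.95], [-0.5, 0.22, -0.27], [-0.73, 0.21, -0.15]]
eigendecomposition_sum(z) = [[0.23,0.55,0.48], [0.24,0.58,0.51], [0.35,0.84,0.74]] + [[-1.63, -10.63, 8.38], [0.37, 2.4, -1.89], [0.36, 2.34, -1.84]] + [[0.76, 11.62, -8.50], [-0.21, -3.24, 2.37], [-0.12, -1.86, 1.36]]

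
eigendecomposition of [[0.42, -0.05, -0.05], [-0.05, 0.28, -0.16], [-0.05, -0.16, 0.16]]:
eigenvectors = [[-0.18, -0.95, -0.26], [-0.57, 0.32, -0.76], [-0.81, -0.01, 0.59]]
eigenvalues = [0.04, 0.44, 0.39]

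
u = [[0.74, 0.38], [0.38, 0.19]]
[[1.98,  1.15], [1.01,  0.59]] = u @ [[1.71, 1.34], [1.87, 0.41]]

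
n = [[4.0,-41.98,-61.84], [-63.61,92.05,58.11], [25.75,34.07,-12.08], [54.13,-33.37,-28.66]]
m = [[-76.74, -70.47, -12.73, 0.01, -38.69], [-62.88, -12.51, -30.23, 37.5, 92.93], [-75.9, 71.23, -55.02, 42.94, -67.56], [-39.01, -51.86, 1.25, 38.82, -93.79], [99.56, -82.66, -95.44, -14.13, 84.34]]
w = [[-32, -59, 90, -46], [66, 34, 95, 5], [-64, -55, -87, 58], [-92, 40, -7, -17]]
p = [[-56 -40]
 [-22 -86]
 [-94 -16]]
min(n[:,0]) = -63.61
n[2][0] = 25.75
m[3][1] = -51.86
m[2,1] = 71.23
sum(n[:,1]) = 50.77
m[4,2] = -95.44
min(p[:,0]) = -94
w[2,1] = -55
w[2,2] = -87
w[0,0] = -32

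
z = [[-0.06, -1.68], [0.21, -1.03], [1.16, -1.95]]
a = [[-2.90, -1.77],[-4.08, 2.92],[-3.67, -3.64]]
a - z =[[-2.84, -0.09], [-4.29, 3.95], [-4.83, -1.69]]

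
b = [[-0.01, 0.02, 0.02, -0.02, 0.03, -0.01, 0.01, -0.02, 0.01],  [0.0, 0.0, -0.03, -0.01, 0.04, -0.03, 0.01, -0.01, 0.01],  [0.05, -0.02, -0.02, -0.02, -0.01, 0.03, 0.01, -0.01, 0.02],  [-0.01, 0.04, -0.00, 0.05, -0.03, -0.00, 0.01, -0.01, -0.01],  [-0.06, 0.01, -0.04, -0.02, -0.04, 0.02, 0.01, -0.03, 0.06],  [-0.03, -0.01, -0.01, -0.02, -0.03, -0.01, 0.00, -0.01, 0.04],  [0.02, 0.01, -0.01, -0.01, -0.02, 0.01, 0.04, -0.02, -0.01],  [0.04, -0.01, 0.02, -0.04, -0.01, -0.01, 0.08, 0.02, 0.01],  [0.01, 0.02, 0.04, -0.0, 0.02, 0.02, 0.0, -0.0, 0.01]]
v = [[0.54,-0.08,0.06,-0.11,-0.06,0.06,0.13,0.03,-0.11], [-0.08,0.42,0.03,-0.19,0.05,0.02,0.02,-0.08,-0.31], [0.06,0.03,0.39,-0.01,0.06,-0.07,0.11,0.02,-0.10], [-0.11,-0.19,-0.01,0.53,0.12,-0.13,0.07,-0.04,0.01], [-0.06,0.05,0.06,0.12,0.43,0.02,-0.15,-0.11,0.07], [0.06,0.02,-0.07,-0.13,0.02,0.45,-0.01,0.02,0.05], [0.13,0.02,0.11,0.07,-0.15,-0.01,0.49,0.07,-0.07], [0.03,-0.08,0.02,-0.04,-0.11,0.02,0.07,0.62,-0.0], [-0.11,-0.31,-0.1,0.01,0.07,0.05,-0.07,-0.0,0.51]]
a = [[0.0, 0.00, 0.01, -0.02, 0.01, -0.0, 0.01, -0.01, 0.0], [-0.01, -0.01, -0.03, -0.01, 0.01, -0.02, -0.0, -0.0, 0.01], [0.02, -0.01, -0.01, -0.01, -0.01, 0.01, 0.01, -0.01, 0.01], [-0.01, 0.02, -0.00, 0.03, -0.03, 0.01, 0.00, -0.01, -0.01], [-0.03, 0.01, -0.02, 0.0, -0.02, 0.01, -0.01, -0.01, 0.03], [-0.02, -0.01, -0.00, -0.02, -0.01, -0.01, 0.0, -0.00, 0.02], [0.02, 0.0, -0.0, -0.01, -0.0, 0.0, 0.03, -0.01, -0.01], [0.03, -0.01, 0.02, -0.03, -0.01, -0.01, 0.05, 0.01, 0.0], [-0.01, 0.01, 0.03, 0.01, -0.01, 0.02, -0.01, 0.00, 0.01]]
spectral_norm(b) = 0.13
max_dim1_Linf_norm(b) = 0.08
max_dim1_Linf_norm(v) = 0.62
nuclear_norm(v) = 4.38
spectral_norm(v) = 0.93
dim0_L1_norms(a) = [0.15, 0.08, 0.12, 0.14, 0.11, 0.09, 0.12, 0.06, 0.1]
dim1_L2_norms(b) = [0.05, 0.06, 0.07, 0.07, 0.11, 0.06, 0.06, 0.1, 0.05]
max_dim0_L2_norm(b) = 0.1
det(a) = -0.00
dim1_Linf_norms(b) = [0.03, 0.04, 0.05, 0.05, 0.06, 0.04, 0.04, 0.08, 0.04]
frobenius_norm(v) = 1.68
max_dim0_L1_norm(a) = 0.15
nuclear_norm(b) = 0.57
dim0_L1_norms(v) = [1.18, 1.2, 0.85, 1.21, 1.07, 0.83, 1.12, 0.99, 1.23]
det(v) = 0.00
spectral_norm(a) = 0.09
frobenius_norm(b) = 0.23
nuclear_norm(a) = 0.33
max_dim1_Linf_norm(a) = 0.05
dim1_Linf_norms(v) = [0.54, 0.42, 0.39, 0.53, 0.43, 0.45, 0.49, 0.62, 0.51]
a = v @ b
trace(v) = 4.38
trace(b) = 0.04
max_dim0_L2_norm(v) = 0.64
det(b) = -0.00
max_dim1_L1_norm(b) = 0.29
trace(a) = 0.03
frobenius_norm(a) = 0.14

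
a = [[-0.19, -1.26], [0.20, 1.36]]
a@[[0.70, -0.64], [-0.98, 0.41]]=[[1.1, -0.39], [-1.19, 0.43]]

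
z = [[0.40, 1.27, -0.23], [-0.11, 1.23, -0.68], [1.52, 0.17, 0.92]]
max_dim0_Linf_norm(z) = 1.52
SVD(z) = [[-0.69, -0.19, 0.7],[-0.72, 0.18, -0.67],[0.0, -0.97, -0.26]] @ diag([1.8928941996284327, 1.846807505416607, 0.07178848758626762]) @ [[-0.1, -0.93, 0.34], [-0.85, -0.10, -0.52], [-0.52, 0.35, 0.78]]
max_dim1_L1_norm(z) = 2.61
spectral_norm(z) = 1.89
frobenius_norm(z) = 2.65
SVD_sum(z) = [[0.13,1.22,-0.45], [0.14,1.28,-0.47], [-0.0,-0.00,0.00]] + [[0.29, 0.03, 0.18], [-0.28, -0.03, -0.17], [1.51, 0.18, 0.93]] + [[-0.03, 0.02, 0.04], [0.03, -0.02, -0.04], [0.01, -0.01, -0.01]]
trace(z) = 2.55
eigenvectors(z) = [[(-0.55+0j), -0.20-0.44j, -0.20+0.44j],[0.35+0.00j, (0.09-0.48j), (0.09+0.48j)],[0.76+0.00j, (-0.72+0j), -0.72-0.00j]]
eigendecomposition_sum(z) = [[(-0.04+0j),0.04+0.00j,(0.02-0j)], [0.03-0.00j,-0.02-0.00j,-0.01+0.00j], [0.06-0.00j,-0.05-0.00j,(-0.02+0j)]] + [[0.22+0.44j, 0.62-0.20j, (-0.12+0.4j)], [(-0.07+0.49j), 0.63+0.19j, (-0.33+0.27j)], [(0.73-0.03j), (0.11-0.96j), (0.47+0.41j)]] + [[0.22-0.44j, 0.62+0.20j, (-0.12-0.4j)], [-0.07-0.49j, 0.63-0.19j, -0.33-0.27j], [(0.73+0.03j), 0.11+0.96j, 0.47-0.41j]]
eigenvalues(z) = [(-0.09+0j), (1.32+1.04j), (1.32-1.04j)]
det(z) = -0.25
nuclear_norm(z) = 3.81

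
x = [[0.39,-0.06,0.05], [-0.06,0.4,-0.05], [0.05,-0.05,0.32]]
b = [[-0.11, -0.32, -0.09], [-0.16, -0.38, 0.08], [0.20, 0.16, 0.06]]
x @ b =[[-0.02, -0.09, -0.04], [-0.07, -0.14, 0.03], [0.07, 0.05, 0.01]]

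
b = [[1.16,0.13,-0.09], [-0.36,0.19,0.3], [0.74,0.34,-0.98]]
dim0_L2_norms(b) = [1.42, 0.41, 1.03]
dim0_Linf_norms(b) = [1.16, 0.34, 0.98]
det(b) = -0.33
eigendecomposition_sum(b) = [[0.02, 0.01, -0.05], [-0.09, -0.05, 0.23], [0.37, 0.24, -0.98]] + [[1.15, 0.15, -0.03], [-0.34, -0.05, 0.01], [0.35, 0.05, -0.01]] + [[-0.01, -0.04, -0.01], [0.07, 0.29, 0.06], [0.01, 0.06, 0.01]]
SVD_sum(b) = [[0.87, 0.18, -0.54], [-0.36, -0.07, 0.22], [0.99, 0.2, -0.61]] + [[0.29, -0.09, 0.44],[0.01, -0.00, 0.02],[-0.25, 0.08, -0.38]] + [[-0.00, 0.04, 0.01], [-0.01, 0.27, 0.06], [-0.00, 0.06, 0.01]]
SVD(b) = [[-0.64, -0.76, 0.15], [0.26, -0.03, 0.97], [-0.73, 0.65, 0.21]] @ diag([1.6342219523240562, 0.706116125590895, 0.2839341961135597]) @ [[-0.84,-0.17,0.52], [-0.54,0.17,-0.82], [-0.05,0.97,0.23]]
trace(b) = 0.37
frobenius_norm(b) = 1.80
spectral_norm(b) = 1.63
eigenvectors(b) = [[-0.05, 0.92, -0.13],[0.23, -0.27, 0.97],[-0.97, 0.28, 0.19]]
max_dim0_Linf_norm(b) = 1.16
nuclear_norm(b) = 2.62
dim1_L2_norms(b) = [1.17, 0.51, 1.27]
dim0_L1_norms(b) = [2.26, 0.66, 1.37]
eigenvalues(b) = [-1.02, 1.09, 0.29]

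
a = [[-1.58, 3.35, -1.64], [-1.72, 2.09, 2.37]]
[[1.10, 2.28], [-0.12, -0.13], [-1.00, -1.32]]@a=[[-5.66, 8.45, 3.60], [0.41, -0.67, -0.11], [3.85, -6.11, -1.49]]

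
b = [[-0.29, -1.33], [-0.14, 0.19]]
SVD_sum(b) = [[-0.27, -1.33], [0.03, 0.16]] + [[-0.02, 0.00], [-0.17, 0.03]]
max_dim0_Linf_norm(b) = 1.33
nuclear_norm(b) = 1.55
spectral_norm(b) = 1.37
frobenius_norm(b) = 1.38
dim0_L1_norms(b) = [0.43, 1.52]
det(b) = -0.24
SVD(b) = [[-0.99,0.12],[0.12,0.99]] @ diag([1.3702885826566686, 0.17609429360651593]) @ [[0.2, 0.98], [-0.98, 0.20]]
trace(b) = -0.10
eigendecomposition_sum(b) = [[-0.40, -0.73], [-0.08, -0.14]] + [[0.11, -0.60], [-0.06, 0.33]]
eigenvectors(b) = [[-0.98, 0.88],[-0.19, -0.48]]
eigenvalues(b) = [-0.54, 0.44]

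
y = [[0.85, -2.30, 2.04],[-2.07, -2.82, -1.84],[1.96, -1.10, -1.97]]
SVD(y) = [[-0.15, -0.99, -0.07],[-0.93, 0.11, 0.34],[-0.32, 0.12, -0.94]] @ diag([4.087020623835248, 3.168496691467058, 2.8260203708585783]) @ [[0.29, 0.82, 0.5], [-0.27, 0.57, -0.78], [-0.92, 0.09, 0.38]]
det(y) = 36.60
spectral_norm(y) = 4.09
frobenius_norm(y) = 5.89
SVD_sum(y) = [[-0.17, -0.49, -0.3],[-1.1, -3.11, -1.92],[-0.38, -1.08, -0.67]] + [[0.83,  -1.79,  2.42], [-0.10,  0.21,  -0.28], [-0.1,  0.22,  -0.29]] + [[0.19, -0.02, -0.08], [-0.88, 0.08, 0.36], [2.44, -0.24, -1.01]]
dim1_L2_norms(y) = [3.19, 3.95, 2.99]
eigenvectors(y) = [[0.81,-0.61,0.38], [-0.41,-0.48,0.91], [0.41,0.63,0.13]]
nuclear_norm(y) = 10.08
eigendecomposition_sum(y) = [[1.96, -0.99, 1.16], [-1.00, 0.5, -0.59], [0.99, -0.50, 0.58]] + [[-0.99, 0.12, 2.08], [-0.77, 0.09, 1.62], [1.02, -0.13, -2.15]] + [[-0.13, -1.44, -1.2], [-0.30, -3.42, -2.87], [-0.04, -0.48, -0.40]]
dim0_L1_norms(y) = [4.88, 6.22, 5.85]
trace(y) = -3.94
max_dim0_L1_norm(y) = 6.22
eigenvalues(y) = [3.05, -3.04, -3.95]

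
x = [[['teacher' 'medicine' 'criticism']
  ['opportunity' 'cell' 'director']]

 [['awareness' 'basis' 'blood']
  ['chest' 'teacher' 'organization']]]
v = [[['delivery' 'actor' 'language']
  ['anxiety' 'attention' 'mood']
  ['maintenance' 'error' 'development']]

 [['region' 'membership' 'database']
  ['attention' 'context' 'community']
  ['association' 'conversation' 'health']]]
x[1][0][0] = 'awareness'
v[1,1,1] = 'context'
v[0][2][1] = 'error'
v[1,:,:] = [['region', 'membership', 'database'], ['attention', 'context', 'community'], ['association', 'conversation', 'health']]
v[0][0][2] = 'language'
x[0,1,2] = 'director'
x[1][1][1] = 'teacher'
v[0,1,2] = 'mood'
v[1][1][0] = 'attention'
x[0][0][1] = 'medicine'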